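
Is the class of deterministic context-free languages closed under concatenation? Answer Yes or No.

No

Take L₁ = {ε, c} (finite, hence regular and DCFL) and L₂ = {c aⁿbⁿ : n≥0} ∪ {cc aⁿb²ⁿ : n≥0} (a DCFL: the number of leading c's tells the DPDA whether to pop one stack symbol per b or per two b's). Then L₁L₂ ∩ cca⁺b* = {cc aⁿbⁿ : n≥1} ∪ {cc aⁿb²ⁿ : n≥1}. If L₁L₂ were a DCFL, so would be this intersection with a regular set, and a DPDA for it started from its configuration after reading cc would accept {aⁿbⁿ : n≥1} ∪ {aⁿb²ⁿ : n≥1}, which no deterministic PDA accepts (a DPDA for it would have a single run on aⁿb²ⁿ, accepting after the prefix aⁿbⁿ and accepting again after n more b's; an ordinary PDA that simulates it on a's and b's and, at any moment when it is accepting, may switch to reading only a fresh letter d while feeding each d to the simulation as a b, would accept aⁱbʲdᵏ (k≥1) exactly when both aⁱbʲ and aⁱbʲ⁺ᵏ are in the language, i.e. its language intersected with the regular set a*b*d⁺ would be exactly {aⁿbⁿdⁿ : n≥1} — impossible, since context-free languages are closed under intersection with regular sets and {aⁿbⁿdⁿ} is not context-free). Hence L₁L₂ is not a DCFL.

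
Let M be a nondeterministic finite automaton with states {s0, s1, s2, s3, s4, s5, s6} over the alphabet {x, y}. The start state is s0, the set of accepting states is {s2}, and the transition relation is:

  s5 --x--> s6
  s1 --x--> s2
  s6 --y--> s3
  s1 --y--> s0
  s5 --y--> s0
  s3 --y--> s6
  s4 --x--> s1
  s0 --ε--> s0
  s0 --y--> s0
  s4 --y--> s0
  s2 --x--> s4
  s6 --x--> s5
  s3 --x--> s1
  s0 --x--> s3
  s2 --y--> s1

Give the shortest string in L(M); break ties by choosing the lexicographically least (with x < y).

A breadth-first search from s0 reaches an accepting state first via the path s0 → s3 → s1 → s2 on input xxx.
No string of length < 3 is accepted (BFS exhausts all shorter strings without reaching an accepting state), and xxx is the lexicographically least accepting string of length 3.

xxx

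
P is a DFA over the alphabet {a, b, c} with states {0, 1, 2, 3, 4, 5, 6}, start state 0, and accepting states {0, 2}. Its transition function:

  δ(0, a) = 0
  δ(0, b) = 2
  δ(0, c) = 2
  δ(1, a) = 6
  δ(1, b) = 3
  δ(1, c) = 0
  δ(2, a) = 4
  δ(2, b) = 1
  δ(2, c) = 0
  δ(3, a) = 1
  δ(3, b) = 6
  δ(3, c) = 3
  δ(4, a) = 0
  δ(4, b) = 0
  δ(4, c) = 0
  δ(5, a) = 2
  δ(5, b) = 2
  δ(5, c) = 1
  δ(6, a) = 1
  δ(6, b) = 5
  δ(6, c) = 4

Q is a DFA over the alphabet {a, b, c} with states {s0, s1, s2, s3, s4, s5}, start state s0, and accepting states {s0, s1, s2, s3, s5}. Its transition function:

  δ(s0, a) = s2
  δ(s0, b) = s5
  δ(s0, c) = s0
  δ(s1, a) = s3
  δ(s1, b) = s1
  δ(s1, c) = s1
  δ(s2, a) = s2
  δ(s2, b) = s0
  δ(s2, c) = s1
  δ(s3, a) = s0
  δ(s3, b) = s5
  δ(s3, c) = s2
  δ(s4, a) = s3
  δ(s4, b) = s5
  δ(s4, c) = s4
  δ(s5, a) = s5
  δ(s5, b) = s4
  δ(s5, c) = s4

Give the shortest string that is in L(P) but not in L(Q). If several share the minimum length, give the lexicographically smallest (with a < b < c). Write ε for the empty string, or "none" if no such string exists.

bc

The string bc is accepted by P but not by Q.
No shorter string lies in the difference, and bc is the lexicographically first length-2 string in L(P) \ L(Q).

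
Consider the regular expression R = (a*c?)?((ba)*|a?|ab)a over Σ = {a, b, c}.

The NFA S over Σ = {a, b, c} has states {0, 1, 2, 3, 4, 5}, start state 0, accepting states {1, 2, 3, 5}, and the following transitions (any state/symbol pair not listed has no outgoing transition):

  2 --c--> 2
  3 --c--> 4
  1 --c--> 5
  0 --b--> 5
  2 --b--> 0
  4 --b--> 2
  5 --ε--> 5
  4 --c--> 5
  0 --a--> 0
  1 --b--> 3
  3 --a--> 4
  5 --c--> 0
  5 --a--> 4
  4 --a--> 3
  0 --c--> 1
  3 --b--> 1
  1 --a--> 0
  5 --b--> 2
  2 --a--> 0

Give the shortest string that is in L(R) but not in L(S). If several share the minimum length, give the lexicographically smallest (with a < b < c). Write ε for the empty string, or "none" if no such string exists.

The string a is accepted by R but not by S.
No shorter string lies in the difference, and a is the lexicographically first length-1 string in L(R) \ L(S).

a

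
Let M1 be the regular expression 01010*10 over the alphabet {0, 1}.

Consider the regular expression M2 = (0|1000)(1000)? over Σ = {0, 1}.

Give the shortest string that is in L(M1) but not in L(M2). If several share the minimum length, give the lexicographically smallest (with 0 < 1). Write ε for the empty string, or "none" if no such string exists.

The string 010110 is accepted by M1 but not by M2.
No shorter string lies in the difference, and 010110 is the lexicographically first length-6 string in L(M1) \ L(M2).

010110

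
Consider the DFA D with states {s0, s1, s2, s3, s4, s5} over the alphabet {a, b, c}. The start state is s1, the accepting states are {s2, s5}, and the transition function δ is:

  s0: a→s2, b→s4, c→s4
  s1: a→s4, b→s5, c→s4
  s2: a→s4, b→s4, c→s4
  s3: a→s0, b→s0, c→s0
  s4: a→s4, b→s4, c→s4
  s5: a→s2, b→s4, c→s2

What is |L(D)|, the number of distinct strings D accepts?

3

The useful subgraph on states {s1, s2, s5} is acyclic, so L(D) is finite; the longest accepting path visits 3 useful states, giving maximum string length 2.
Counting accepting paths from s1 by length: 1 of length 1, 2 of length 2. Total 3.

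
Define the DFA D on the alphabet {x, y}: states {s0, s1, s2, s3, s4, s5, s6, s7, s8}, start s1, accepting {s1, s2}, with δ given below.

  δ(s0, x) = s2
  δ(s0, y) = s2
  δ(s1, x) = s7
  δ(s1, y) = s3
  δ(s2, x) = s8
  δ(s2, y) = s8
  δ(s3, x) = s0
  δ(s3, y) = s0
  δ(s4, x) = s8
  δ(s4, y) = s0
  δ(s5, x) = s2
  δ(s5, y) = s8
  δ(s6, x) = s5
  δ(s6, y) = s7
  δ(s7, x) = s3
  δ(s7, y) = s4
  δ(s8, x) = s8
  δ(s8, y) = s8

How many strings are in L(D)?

The useful subgraph on states {s0, s1, s2, s3, s4, s7} is acyclic, so L(D) is finite; the longest accepting path visits 5 useful states, giving maximum string length 4.
Counting accepting paths from s1 by length: 1 of length 0, 4 of length 3, 6 of length 4. Total 11.

11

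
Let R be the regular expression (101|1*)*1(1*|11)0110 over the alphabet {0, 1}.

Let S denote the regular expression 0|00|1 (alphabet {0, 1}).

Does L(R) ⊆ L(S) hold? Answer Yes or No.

The string 10110 is in L(R) but not in L(S).
So L(R) ⊄ L(S).

No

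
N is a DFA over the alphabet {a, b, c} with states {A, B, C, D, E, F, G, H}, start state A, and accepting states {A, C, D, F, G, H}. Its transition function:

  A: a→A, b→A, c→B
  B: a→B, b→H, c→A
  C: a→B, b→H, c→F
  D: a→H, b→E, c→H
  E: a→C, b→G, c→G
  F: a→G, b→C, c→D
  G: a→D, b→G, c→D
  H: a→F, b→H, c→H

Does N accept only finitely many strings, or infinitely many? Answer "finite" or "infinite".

State A is reachable from the start and can reach an accepting state, and it lies on the cycle A → A.
Traversing that cycle any number of times yields accepted strings of unbounded length, so the language is infinite.

infinite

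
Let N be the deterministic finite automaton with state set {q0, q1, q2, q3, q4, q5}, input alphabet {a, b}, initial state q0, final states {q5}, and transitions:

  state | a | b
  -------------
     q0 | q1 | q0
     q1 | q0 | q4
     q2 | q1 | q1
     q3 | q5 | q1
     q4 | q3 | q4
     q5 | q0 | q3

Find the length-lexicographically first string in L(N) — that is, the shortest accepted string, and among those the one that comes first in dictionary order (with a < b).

A breadth-first search from q0 reaches an accepting state first via the path q0 → q1 → q4 → q3 → q5 on input abaa.
No string of length < 4 is accepted (BFS exhausts all shorter strings without reaching an accepting state), and abaa is the lexicographically least accepting string of length 4.

abaa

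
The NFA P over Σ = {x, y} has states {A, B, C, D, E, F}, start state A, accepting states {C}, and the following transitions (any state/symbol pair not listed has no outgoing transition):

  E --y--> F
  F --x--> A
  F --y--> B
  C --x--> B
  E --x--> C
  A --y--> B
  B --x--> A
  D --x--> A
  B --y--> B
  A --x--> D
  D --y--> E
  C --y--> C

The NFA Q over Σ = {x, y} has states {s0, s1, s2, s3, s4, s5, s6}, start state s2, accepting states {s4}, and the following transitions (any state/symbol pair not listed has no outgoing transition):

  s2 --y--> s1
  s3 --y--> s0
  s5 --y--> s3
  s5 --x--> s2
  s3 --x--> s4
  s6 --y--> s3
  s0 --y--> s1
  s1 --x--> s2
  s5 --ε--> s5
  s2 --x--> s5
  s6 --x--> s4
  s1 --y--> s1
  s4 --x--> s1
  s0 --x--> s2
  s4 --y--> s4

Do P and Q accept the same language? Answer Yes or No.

Exploring the product automaton P × Q from the start pair (A, s2), following both machines on each input symbol, reaches 6 state pairs: (A, s2), (D, s5), (B, s1), (E, s3), (C, s4), (F, s0).
P accepts in {C} and Q accepts in {s4}. In every reachable pair the two components are either both accepting — (C, s4) — or both non-accepting, so no string is accepted by exactly one of the machines: L(P) \ L(Q) and L(Q) \ L(P) are both empty.
Hence every string is accepted by P iff it is accepted by Q, and the two languages coincide.

Yes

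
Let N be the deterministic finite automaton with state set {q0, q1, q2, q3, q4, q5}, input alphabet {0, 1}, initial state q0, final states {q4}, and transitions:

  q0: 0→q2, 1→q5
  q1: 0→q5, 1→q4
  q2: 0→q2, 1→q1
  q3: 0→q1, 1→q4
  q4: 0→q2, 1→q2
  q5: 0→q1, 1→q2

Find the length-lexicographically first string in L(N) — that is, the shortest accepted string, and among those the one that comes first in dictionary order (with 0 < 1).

A breadth-first search from q0 reaches an accepting state first via the path q0 → q2 → q1 → q4 on input 011.
No string of length < 3 is accepted (BFS exhausts all shorter strings without reaching an accepting state), and 011 is the lexicographically least accepting string of length 3.

011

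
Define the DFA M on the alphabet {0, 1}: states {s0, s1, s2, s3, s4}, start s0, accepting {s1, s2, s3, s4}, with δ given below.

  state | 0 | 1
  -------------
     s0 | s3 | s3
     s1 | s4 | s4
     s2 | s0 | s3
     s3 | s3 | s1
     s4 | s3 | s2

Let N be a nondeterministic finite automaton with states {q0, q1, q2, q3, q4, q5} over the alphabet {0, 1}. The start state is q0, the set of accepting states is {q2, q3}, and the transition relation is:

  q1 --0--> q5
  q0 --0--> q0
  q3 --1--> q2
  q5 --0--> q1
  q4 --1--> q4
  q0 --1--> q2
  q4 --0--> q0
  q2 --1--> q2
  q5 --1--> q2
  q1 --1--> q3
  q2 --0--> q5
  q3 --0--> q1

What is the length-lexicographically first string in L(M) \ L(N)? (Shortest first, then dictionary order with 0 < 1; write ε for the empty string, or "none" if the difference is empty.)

The string 0 is accepted by M but not by N.
No shorter string lies in the difference, and 0 is the lexicographically first length-1 string in L(M) \ L(N).

0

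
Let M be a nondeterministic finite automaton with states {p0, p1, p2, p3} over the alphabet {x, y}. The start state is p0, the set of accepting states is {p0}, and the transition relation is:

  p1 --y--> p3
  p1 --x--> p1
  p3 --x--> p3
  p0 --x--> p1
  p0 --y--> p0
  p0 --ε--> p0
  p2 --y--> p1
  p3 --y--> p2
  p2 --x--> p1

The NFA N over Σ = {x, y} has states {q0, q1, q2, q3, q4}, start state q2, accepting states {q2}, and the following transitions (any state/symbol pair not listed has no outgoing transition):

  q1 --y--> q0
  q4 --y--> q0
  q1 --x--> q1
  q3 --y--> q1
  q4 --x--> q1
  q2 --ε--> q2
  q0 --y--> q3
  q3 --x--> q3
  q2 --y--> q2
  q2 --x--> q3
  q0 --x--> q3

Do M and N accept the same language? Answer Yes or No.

Exploring the product automaton M × N from the start pair (p0, q2), following both machines on each input symbol, reaches 4 state pairs: (p0, q2), (p1, q3), (p3, q1), (p2, q0).
M accepts in {p0} and N accepts in {q2}. In every reachable pair the two components are either both accepting — (p0, q2) — or both non-accepting, so no string is accepted by exactly one of the machines: L(M) \ L(N) and L(N) \ L(M) are both empty.
Hence every string is accepted by M iff it is accepted by N, and the two languages coincide.

Yes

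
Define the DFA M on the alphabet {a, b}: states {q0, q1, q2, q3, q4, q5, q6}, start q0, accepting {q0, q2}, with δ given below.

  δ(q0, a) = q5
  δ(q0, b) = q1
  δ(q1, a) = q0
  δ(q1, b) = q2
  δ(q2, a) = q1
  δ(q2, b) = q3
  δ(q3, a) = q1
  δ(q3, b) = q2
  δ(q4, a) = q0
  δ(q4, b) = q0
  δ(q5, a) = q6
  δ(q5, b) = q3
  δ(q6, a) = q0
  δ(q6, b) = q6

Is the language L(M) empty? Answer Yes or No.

The empty string ε is accepted: the run q0 ends in the accepting state q0.
Since at least one string is accepted, L(M) is not empty.

No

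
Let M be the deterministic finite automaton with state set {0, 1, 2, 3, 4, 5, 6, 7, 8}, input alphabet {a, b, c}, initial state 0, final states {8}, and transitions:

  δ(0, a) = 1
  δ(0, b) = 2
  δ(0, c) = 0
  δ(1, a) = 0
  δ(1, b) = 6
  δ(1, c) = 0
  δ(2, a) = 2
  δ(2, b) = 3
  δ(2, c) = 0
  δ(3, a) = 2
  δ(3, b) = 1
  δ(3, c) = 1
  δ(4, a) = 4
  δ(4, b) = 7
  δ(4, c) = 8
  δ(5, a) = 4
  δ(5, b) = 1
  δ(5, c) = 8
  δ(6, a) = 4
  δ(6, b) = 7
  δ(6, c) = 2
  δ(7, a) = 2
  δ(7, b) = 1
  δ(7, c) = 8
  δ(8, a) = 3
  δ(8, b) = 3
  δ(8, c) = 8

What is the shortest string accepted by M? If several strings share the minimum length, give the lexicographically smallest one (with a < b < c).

A breadth-first search from 0 reaches an accepting state first via the path 0 → 1 → 6 → 4 → 8 on input abac.
No string of length < 4 is accepted (BFS exhausts all shorter strings without reaching an accepting state), and abac is the lexicographically least accepting string of length 4.

abac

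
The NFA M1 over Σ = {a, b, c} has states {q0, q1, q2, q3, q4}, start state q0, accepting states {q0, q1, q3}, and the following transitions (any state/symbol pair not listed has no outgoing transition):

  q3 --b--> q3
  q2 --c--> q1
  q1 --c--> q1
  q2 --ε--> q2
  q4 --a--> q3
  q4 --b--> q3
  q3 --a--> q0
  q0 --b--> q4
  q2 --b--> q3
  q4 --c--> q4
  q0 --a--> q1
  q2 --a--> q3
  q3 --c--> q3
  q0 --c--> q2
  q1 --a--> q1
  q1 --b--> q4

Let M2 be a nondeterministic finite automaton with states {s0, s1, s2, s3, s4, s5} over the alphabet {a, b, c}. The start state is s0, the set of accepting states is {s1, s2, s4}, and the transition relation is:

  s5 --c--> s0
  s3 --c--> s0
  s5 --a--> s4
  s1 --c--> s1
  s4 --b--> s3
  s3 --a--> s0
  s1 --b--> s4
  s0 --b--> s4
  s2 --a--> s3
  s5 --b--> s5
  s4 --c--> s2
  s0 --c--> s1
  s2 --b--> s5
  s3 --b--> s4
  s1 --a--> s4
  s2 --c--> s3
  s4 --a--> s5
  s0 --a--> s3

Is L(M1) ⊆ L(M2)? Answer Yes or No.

The empty string ε is in L(M1) but not in L(M2).
So L(M1) ⊄ L(M2).

No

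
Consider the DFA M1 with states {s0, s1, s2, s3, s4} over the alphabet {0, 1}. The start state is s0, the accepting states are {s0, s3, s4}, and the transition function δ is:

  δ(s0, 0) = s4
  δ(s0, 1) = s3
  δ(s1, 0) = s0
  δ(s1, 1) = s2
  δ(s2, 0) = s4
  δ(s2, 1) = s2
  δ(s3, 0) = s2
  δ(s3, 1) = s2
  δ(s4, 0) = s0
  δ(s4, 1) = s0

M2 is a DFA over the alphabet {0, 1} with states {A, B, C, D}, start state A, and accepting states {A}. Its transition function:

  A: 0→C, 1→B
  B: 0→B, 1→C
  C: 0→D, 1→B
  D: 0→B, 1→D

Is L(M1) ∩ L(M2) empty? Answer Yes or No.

The empty string ε is accepted by both M1 and M2.
Hence L(M1) ∩ L(M2) ≠ ∅.

No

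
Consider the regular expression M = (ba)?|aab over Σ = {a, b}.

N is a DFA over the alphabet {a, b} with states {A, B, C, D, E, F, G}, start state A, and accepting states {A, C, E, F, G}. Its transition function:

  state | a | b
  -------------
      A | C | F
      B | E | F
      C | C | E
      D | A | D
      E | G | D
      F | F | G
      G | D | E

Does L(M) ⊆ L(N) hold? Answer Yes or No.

Converting the expression M to a DFA (subset construction, then merging equivalent states) gives the minimal DFA with states {m0, m1, m2, m3, m4, m5}, start state m0, accepting states {m0, m5} and transitions m0: a→m1, b→m2; m1: a→m3, b→m4; m2: a→m5, b→m4; m3: a→m4, b→m5; m4: a→m4, b→m4; m5: a→m4, b→m4.
Exploring the product automaton M × N from the start pair (m0, A), following both machines on each input symbol, reaches 12 state pairs: (m0, A), (m1, C), (m2, F), (m3, C), (m4, E), (m5, F), (m4, G), (m4, C), (m5, E), (m4, D), (m4, F), (m4, A).
M accepts in {m0, m5} and N accepts in {A, C, E, F, G}. The reachable pairs whose M-component is accepting are (m0, A), (m5, F), (m5, E); in each of them the N-component is accepting too, so the product for L(M) \ L(N) (M-component accepting, N-component rejecting) has no reachable accepting pair and the difference is empty.
Hence every string in L(M) is also in L(N).

Yes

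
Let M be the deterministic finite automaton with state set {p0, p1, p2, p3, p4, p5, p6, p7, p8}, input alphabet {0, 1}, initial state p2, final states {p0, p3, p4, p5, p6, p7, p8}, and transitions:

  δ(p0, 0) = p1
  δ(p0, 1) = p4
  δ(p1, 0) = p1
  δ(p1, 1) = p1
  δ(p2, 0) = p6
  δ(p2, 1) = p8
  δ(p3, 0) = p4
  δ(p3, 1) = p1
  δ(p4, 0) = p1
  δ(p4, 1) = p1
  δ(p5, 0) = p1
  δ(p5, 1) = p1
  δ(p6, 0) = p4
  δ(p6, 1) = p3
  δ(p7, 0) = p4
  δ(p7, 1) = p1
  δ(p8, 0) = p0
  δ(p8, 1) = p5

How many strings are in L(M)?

The useful subgraph on states {p0, p2, p3, p4, p5, p6, p8} is acyclic, so L(M) is finite; the longest accepting path visits 4 useful states, giving maximum string length 3.
Counting accepting paths from p2 by length: 2 of length 1, 4 of length 2, 2 of length 3. Total 8.

8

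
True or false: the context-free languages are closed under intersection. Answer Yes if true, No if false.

No

{aⁿbⁿcᵐ : m,n≥0} and {aᵐbⁿcⁿ : m,n≥0} are both context-free, but their intersection {aⁿbⁿcⁿ : n≥0} is not (pumping lemma).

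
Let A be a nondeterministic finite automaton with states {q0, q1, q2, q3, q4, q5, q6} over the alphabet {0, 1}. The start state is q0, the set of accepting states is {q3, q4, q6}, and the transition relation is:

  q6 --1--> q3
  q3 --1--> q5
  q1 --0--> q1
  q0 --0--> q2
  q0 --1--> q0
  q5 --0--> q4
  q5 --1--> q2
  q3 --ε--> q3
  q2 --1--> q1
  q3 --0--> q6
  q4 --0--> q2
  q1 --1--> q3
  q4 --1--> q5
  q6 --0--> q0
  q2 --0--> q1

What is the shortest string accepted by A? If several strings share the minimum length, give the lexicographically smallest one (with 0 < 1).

001

A breadth-first search from q0 reaches an accepting state first via the path q0 → q2 → q1 → q3 on input 001.
No string of length < 3 is accepted (BFS exhausts all shorter strings without reaching an accepting state), and 001 is the lexicographically least accepting string of length 3.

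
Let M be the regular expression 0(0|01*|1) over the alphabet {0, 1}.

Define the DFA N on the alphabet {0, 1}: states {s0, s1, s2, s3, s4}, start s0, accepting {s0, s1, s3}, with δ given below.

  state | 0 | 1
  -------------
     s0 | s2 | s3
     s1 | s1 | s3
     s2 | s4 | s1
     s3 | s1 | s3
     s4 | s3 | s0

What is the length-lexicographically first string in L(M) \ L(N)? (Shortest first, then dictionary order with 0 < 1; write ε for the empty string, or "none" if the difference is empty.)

00

The string 00 is accepted by M but not by N.
No shorter string lies in the difference, and 00 is the lexicographically first length-2 string in L(M) \ L(N).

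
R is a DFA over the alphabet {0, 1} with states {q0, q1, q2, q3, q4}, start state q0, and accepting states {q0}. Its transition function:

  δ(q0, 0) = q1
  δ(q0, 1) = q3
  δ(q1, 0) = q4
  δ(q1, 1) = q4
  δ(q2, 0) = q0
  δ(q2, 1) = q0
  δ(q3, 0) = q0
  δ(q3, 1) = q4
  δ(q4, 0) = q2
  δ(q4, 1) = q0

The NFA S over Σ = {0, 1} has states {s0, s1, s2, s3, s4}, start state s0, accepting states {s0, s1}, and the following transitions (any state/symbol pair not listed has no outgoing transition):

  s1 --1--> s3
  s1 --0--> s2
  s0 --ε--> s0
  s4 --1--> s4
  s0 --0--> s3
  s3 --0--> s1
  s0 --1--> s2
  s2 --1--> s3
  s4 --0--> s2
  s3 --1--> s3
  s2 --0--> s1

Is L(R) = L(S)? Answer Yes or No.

The string 001 is accepted by R but rejected by S.
So L(R) ≠ L(S).

No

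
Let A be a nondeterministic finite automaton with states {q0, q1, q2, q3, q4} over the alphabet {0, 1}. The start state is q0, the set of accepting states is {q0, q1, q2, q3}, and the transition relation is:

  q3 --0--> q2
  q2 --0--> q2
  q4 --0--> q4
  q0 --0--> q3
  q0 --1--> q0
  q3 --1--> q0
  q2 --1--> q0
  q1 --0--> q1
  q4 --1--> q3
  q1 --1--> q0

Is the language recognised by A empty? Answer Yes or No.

The empty string ε is accepted: the run q0 ends in the accepting state q0.
Since at least one string is accepted, L(A) is not empty.

No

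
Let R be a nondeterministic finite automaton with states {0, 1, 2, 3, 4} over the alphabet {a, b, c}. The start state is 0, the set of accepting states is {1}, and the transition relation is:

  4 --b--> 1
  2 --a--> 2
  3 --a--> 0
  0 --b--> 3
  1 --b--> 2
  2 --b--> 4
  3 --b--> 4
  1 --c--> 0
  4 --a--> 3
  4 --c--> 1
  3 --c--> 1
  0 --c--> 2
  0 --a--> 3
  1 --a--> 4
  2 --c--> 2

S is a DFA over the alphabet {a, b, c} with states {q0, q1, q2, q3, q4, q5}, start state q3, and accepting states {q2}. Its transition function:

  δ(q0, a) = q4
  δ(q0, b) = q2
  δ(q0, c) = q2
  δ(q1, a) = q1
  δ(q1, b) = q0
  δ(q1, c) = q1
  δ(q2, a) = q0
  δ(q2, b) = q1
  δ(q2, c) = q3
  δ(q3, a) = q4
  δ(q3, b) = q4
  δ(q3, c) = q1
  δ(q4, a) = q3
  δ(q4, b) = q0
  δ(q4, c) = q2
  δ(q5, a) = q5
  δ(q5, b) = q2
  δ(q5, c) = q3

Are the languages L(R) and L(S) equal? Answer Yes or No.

Yes

Exploring the product automaton R × S from the start pair (0, q3), following both machines on each input symbol, reaches 5 state pairs: (0, q3), (3, q4), (2, q1), (4, q0), (1, q2).
R accepts in {1} and S accepts in {q2}. In every reachable pair the two components are either both accepting — (1, q2) — or both non-accepting, so no string is accepted by exactly one of the machines: L(R) \ L(S) and L(S) \ L(R) are both empty.
Hence every string is accepted by R iff it is accepted by S, and the two languages coincide.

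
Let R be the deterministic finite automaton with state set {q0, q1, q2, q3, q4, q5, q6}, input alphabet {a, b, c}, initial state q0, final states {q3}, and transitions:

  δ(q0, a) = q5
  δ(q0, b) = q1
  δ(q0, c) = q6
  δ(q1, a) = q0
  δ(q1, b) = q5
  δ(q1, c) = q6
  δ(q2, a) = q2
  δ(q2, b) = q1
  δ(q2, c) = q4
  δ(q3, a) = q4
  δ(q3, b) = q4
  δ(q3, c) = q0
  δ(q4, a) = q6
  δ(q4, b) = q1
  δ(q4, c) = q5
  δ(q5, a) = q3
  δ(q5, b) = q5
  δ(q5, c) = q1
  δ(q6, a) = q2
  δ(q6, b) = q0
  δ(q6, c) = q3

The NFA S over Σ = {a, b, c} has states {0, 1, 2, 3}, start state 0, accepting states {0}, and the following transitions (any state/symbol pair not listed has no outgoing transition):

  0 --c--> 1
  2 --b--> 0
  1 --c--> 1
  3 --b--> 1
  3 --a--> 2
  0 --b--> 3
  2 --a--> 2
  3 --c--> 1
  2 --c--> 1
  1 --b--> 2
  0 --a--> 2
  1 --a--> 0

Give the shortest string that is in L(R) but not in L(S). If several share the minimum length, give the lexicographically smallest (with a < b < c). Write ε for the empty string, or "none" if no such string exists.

aa

The string aa is accepted by R but not by S.
No shorter string lies in the difference, and aa is the lexicographically first length-2 string in L(R) \ L(S).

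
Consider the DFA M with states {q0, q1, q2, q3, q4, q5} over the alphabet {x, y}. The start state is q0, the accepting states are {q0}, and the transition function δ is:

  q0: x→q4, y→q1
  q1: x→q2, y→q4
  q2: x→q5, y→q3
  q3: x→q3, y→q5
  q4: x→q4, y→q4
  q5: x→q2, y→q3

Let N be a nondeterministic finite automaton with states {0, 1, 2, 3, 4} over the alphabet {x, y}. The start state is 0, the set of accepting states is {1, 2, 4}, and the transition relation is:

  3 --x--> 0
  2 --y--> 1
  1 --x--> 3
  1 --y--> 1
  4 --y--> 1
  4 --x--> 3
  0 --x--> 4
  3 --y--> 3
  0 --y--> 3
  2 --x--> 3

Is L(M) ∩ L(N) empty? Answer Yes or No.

Exploring the product automaton M × N from the start pair (q0, 0), following both machines on each input symbol, reaches 17 state pairs: (q0, 0), (q4, 4), (q1, 3), (q4, 3), (q4, 1), (q2, 0), (q4, 0), (q5, 4), (q3, 3), (q2, 3), (q3, 1), (q3, 0), (q5, 3), (q5, 0), (q5, 1), (q3, 4), (q2, 4).
M accepts in {q0} and N accepts in {1, 2, 4}; no reachable pair has both components accepting, so no string drives both machines to acceptance simultaneously and L(M) ∩ L(N) = ∅.
So no string is accepted by both, and the intersection is empty.

Yes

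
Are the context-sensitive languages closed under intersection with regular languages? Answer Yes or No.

Yes

Every regular language is context-sensitive, and context-sensitive languages are closed under intersection (an LBA runs the DFA check and then the LBA for L on the same linear tape).
So the context-sensitive languages are closed under intersection with a regular language.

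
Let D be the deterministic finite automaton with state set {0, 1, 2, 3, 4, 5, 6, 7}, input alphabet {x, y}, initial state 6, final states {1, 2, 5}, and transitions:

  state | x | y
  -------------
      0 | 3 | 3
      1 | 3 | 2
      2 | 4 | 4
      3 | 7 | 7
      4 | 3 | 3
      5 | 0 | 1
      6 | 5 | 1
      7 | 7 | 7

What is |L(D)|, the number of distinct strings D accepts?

5

The useful subgraph on states {1, 2, 5, 6} is acyclic, so L(D) is finite; the longest accepting path visits 4 useful states, giving maximum string length 3.
Counting accepting paths from 6 by length: 2 of length 1, 2 of length 2, 1 of length 3. Total 5.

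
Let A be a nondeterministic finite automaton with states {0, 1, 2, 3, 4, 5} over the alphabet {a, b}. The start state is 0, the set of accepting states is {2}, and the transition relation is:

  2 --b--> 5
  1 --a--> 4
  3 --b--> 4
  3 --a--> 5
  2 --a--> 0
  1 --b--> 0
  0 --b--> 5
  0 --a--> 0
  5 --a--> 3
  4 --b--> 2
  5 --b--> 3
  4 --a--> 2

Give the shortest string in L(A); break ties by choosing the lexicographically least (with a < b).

baba

A breadth-first search from 0 reaches an accepting state first via the path 0 → 5 → 3 → 4 → 2 on input baba.
No string of length < 4 is accepted (BFS exhausts all shorter strings without reaching an accepting state), and baba is the lexicographically least accepting string of length 4.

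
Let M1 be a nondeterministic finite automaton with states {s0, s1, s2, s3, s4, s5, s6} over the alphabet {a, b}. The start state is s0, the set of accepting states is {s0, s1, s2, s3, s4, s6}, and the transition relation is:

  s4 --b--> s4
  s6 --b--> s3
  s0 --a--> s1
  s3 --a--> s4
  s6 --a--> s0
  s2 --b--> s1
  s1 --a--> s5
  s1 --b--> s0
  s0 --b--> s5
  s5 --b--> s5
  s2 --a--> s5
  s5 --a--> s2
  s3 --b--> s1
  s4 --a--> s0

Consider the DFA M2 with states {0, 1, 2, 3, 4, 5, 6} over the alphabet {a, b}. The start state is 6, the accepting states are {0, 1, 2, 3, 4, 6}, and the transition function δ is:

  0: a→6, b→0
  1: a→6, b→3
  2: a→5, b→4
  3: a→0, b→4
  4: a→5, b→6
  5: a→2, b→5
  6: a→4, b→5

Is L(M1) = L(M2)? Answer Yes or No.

Yes

Exploring the product automaton M1 × M2 from the start pair (s0, 6), following both machines on each input symbol, reaches 4 state pairs: (s0, 6), (s1, 4), (s5, 5), (s2, 2).
M1 accepts in {s0, s1, s2, s3, s4, s6} and M2 accepts in {0, 1, 2, 3, 4, 6}. In every reachable pair the two components are either both accepting — (s0, 6), (s1, 4), (s2, 2) — or both non-accepting, so no string is accepted by exactly one of the machines: L(M1) \ L(M2) and L(M2) \ L(M1) are both empty.
Hence every string is accepted by M1 iff it is accepted by M2, and the two languages coincide.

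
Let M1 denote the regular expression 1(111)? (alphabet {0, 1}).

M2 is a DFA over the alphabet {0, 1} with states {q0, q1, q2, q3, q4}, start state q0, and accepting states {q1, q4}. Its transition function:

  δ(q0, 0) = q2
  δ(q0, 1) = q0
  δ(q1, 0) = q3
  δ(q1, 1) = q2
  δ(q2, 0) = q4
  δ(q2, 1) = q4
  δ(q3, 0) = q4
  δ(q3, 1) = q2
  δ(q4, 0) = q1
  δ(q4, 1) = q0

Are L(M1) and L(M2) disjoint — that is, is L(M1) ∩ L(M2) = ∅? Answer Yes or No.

Converting the expression M1 to a DFA (subset construction, then merging equivalent states) gives the minimal DFA with states {r0, r1, r2, r3, r4, r5}, start state r0, accepting states {r2, r5} and transitions r0: 0→r1, 1→r2; r1: 0→r1, 1→r1; r2: 0→r1, 1→r3; r3: 0→r1, 1→r4; r4: 0→r1, 1→r5; r5: 0→r1, 1→r1.
Exploring the product automaton M1 × M2 from the start pair (r0, q0), following both machines on each input symbol, reaches 10 state pairs: (r0, q0), (r1, q2), (r2, q0), (r1, q4), (r3, q0), (r1, q1), (r1, q0), (r4, q0), (r1, q3), (r5, q0).
M1 accepts in {r2, r5} and M2 accepts in {q1, q4}; no reachable pair has both components accepting, so no string drives both machines to acceptance simultaneously and L(M1) ∩ L(M2) = ∅.
So no string is accepted by both, and the intersection is empty.

Yes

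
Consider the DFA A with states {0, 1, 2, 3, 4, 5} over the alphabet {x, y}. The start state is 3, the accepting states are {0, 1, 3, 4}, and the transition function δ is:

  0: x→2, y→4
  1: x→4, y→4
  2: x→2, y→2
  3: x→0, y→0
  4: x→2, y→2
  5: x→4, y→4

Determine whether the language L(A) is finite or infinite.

The useful states (reachable from 3 and able to reach an accepting state) are {0, 3, 4}.
Restricted to these states the transition graph has no cycle, so every accepting path has bounded length and L is finite.

finite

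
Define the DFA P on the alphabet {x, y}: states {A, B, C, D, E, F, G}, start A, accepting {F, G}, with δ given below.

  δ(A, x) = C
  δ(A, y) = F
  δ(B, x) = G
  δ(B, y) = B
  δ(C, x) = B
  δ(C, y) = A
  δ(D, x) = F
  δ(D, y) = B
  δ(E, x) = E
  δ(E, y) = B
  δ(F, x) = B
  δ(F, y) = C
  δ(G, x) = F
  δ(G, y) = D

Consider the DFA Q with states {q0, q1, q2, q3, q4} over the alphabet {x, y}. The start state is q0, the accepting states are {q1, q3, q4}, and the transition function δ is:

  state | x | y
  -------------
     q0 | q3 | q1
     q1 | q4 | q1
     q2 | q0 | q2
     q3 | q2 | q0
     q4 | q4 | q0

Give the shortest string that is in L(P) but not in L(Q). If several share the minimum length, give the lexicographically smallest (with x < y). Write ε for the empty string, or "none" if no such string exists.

The string xxx is accepted by P but not by Q.
No shorter string lies in the difference, and xxx is the lexicographically first length-3 string in L(P) \ L(Q).

xxx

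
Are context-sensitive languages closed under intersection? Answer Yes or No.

Yes

An LBA keeps a copy of the input on a second track, runs the LBA for L₁, and if that accepts restores the input and runs the LBA for L₂; linear space suffices, so L₁ ∩ L₂ is context-sensitive.
So the context-sensitive languages are closed under intersection.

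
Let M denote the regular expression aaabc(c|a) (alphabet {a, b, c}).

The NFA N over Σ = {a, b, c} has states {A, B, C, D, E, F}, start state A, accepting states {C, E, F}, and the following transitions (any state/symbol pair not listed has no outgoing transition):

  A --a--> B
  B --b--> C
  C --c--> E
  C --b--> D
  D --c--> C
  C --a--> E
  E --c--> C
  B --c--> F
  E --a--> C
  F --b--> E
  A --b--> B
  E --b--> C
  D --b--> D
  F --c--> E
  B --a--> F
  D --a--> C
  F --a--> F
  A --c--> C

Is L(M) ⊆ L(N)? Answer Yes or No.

Converting the expression M to a DFA (subset construction, then merging equivalent states) gives the minimal DFA with states {m0, m1, m2, m3, m4, m5, m6, m7}, start state m0, accepting states {m7} and transitions m0: a→m1, b→m2, c→m2; m1: a→m3, b→m2, c→m2; m2: a→m2, b→m2, c→m2; m3: a→m4, b→m2, c→m2; m4: a→m2, b→m5, c→m2; m5: a→m2, b→m2, c→m6; m6: a→m7, b→m2, c→m7; m7: a→m2, b→m2, c→m2.
Exploring the product automaton M × N from the start pair (m0, A), following both machines on each input symbol, reaches 12 state pairs: (m0, A), (m1, B), (m2, B), (m2, C), (m3, F), (m2, F), (m2, E), (m2, D), (m4, F), (m5, E), (m6, C), (m7, E).
M accepts in {m7} and N accepts in {C, E, F}. The reachable pairs whose M-component is accepting are (m7, E); in each of them the N-component is accepting too, so the product for L(M) \ L(N) (M-component accepting, N-component rejecting) has no reachable accepting pair and the difference is empty.
Hence every string in L(M) is also in L(N).

Yes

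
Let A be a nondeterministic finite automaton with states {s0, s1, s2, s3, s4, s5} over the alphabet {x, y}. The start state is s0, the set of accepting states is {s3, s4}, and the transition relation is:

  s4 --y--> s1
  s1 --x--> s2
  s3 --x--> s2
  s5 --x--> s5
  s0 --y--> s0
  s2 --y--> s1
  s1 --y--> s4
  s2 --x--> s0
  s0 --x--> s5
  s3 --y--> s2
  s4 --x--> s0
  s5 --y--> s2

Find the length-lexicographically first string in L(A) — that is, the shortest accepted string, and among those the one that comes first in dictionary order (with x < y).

A breadth-first search from s0 reaches an accepting state first via the path s0 → s5 → s2 → s1 → s4 on input xyyy.
No string of length < 4 is accepted (BFS exhausts all shorter strings without reaching an accepting state), and xyyy is the lexicographically least accepting string of length 4.

xyyy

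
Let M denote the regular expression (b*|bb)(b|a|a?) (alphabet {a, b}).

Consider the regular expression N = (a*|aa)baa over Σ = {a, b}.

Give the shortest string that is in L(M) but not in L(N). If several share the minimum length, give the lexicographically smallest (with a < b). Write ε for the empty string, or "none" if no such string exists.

ε

The empty string ε is accepted by M but not by N.
Since ε is the unique shortest string, it is the required witness.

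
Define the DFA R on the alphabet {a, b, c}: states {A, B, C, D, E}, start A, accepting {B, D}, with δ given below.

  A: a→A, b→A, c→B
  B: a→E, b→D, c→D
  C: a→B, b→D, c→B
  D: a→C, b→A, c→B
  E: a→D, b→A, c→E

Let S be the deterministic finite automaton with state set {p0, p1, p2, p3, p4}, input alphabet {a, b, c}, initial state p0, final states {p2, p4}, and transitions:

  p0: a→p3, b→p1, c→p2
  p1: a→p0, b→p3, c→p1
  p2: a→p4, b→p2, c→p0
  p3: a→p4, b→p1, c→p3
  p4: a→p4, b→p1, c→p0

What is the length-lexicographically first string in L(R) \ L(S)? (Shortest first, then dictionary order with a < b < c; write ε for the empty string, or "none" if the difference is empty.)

ac

The string ac is accepted by R but not by S.
No shorter string lies in the difference, and ac is the lexicographically first length-2 string in L(R) \ L(S).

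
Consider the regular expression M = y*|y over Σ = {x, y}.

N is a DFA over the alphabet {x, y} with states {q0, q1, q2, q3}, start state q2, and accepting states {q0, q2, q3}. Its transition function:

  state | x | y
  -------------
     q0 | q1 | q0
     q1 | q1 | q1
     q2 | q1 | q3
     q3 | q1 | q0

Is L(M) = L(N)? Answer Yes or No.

Converting the expression M to a DFA (subset construction, then merging equivalent states) gives the minimal DFA with states {m0, m1}, start state m0, accepting states {m0} and transitions m0: x→m1, y→m0; m1: x→m1, y→m1.
Exploring the product automaton M × N from the start pair (m0, q2), following both machines on each input symbol, reaches 4 state pairs: (m0, q2), (m1, q1), (m0, q3), (m0, q0).
M accepts in {m0} and N accepts in {q0, q2, q3}. In every reachable pair the two components are either both accepting — (m0, q2), (m0, q3), (m0, q0) — or both non-accepting, so no string is accepted by exactly one of the machines: L(M) \ L(N) and L(N) \ L(M) are both empty.
Hence every string is accepted by M iff it is accepted by N, and the two languages coincide.

Yes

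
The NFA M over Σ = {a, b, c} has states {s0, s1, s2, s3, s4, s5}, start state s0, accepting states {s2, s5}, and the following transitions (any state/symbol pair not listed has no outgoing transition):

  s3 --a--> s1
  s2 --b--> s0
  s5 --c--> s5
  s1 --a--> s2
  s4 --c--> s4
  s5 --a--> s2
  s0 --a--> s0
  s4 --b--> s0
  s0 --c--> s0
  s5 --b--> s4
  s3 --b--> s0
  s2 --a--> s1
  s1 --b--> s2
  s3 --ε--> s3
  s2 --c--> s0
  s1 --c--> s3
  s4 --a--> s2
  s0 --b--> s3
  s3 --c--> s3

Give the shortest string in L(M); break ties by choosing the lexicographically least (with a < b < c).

baa

A breadth-first search from s0 reaches an accepting state first via the path s0 → s3 → s1 → s2 on input baa.
No string of length < 3 is accepted (BFS exhausts all shorter strings without reaching an accepting state), and baa is the lexicographically least accepting string of length 3.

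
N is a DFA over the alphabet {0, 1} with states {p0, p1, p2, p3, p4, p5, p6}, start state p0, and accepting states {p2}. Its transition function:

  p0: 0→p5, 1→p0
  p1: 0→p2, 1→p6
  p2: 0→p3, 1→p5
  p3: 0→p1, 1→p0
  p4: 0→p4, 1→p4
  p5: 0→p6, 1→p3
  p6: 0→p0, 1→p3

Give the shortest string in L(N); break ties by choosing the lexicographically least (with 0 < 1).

A breadth-first search from p0 reaches an accepting state first via the path p0 → p5 → p3 → p1 → p2 on input 0100.
No string of length < 4 is accepted (BFS exhausts all shorter strings without reaching an accepting state), and 0100 is the lexicographically least accepting string of length 4.

0100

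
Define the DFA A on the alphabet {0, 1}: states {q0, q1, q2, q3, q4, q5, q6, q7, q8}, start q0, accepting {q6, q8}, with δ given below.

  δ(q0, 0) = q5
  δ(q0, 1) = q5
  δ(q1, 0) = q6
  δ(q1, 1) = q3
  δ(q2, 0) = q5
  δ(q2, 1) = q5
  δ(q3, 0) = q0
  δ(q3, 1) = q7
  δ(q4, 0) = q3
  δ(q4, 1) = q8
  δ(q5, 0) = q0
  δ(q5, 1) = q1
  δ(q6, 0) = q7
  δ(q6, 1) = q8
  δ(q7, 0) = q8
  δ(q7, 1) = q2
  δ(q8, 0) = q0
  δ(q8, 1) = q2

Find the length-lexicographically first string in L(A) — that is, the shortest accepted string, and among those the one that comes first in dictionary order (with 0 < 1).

A breadth-first search from q0 reaches an accepting state first via the path q0 → q5 → q1 → q6 on input 010.
No string of length < 3 is accepted (BFS exhausts all shorter strings without reaching an accepting state), and 010 is the lexicographically least accepting string of length 3.

010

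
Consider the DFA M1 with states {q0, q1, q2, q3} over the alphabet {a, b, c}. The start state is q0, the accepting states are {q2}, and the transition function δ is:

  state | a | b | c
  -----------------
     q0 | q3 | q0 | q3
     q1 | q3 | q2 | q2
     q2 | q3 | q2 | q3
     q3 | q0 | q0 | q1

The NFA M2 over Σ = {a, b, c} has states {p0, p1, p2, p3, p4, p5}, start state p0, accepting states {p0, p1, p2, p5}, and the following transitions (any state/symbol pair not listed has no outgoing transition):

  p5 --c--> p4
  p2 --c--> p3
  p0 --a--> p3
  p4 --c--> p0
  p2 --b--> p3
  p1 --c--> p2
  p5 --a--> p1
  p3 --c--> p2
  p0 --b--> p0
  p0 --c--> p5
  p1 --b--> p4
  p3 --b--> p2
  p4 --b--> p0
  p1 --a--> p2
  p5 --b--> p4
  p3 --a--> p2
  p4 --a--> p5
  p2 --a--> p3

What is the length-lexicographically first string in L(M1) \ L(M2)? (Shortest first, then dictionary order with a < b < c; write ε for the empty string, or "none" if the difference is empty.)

acb

The string acb is accepted by M1 but not by M2.
No shorter string lies in the difference, and acb is the lexicographically first length-3 string in L(M1) \ L(M2).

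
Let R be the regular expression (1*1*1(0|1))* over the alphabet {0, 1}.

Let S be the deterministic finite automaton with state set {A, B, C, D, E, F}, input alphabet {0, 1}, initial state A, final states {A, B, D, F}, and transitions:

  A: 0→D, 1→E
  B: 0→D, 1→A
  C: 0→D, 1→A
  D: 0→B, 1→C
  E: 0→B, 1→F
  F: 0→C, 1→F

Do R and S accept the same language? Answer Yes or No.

No

The string 110 is accepted by R but rejected by S.
So L(R) ≠ L(S).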